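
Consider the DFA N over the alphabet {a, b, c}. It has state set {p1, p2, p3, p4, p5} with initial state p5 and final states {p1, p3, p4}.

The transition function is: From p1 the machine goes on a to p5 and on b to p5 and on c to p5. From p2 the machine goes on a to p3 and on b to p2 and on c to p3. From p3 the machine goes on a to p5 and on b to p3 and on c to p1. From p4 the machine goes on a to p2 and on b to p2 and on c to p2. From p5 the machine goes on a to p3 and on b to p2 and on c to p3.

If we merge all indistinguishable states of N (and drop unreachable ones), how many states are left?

Reachable states from the start: {p1,p2,p3,p5}. Unreachable: {p4} — drop them.
P0 = {p1,p3} | {p2,p5}.
Split {p1,p3} by δ(·,b) → {p1} and {p3}.
Stable partition: {p1} | {p2,p5} | {p3} — 3 equivalence classes.

3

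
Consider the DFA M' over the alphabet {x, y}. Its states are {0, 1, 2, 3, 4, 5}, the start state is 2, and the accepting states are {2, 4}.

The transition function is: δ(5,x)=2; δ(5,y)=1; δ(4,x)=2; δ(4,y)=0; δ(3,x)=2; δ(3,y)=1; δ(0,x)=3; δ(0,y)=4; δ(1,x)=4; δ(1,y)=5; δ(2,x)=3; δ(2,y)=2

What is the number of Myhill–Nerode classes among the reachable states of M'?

P0 = {2,4} | {0,1,3,5}.
Split {2,4} by δ(·,x) → {2} and {4}.
Refine {0,1,3,5} on symbol x: members go to different blocks, giving {3,5} and {0} and {1}.
No further refinement is possible. Final partition (5 blocks): {2} | {3,5} | {4} | {0} | {1}.

5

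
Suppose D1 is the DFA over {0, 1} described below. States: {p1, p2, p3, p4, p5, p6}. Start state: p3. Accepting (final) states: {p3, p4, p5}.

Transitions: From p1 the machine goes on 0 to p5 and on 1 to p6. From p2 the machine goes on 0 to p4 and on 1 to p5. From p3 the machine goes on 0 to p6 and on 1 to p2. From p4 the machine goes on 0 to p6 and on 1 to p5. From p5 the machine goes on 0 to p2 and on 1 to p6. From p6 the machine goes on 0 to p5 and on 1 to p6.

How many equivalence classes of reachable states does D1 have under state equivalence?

5

First remove the unreachable states {p1}; 5 states remain.
P0 = {p3,p4,p5} | {p2,p6}.
Split {p3,p4,p5} by δ(·,1) → {p3,p5} and {p4}.
On input 0, block {p2,p6} splits into {p2} and {p6}.
Refine {p3,p5} on symbol 0: members go to different blocks, giving {p3} and {p5}.
Stable partition: {p3} | {p2} | {p4} | {p6} | {p5} — 5 equivalence classes.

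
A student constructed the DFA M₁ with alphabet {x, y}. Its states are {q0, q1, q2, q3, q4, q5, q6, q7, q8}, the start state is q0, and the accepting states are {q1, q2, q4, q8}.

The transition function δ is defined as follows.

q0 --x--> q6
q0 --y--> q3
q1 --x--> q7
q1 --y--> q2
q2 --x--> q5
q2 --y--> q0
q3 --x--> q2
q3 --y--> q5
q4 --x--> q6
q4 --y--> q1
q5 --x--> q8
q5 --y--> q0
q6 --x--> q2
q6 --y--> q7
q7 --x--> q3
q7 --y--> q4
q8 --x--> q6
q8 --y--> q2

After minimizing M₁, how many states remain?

9

Every state is reachable, so we keep all 9.
Start with accepting vs non-accepting: {q1,q2,q4,q8} | {q0,q3,q5,q6,q7}.
Split {q1,q2,q4,q8} by δ(·,y) → {q1,q4,q8} and {q2}.
Refine {q1,q4,q8} on symbol y: members go to different blocks, giving {q1,q8} and {q4}.
Split {q0,q3,q5,q6,q7} by δ(·,x) → {q0,q7} and {q3,q6} and {q5}.
Refine {q1,q8} on symbol x: members go to different blocks, giving {q1} and {q8}.
On input y, block {q0,q7} splits into {q0} and {q7}.
Split {q3,q6} by δ(·,y) → {q3} and {q6}.
Stable partition: {q1} | {q0} | {q2} | {q4} | {q3} | {q5} | {q8} | {q7} | {q6} — 9 equivalence classes.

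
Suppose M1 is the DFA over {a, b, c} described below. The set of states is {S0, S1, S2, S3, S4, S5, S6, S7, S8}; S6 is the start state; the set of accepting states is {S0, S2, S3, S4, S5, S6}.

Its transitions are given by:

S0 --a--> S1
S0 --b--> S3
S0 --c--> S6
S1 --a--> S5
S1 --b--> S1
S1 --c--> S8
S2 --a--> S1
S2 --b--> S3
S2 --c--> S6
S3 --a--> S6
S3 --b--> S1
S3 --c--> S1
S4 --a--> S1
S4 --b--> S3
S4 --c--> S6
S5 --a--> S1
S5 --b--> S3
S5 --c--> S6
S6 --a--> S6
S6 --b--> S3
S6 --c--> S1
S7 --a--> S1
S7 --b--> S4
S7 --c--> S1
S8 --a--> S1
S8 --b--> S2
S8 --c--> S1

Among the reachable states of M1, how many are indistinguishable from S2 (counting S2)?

First remove the unreachable states {S0,S4,S7}; 6 states remain.
Initial partition by acceptance: {S2,S3,S5,S6} | {S1,S8}.
On input a, block {S2,S3,S5,S6} splits into {S2,S5} and {S3,S6}.
Refine {S1,S8} on symbol a: members go to different blocks, giving {S1} and {S8}.
Refine {S3,S6} on symbol b: members go to different blocks, giving {S3} and {S6}.
Stable partition: {S2,S5} | {S1} | {S3} | {S8} | {S6} — 5 equivalence classes.
State S2 belongs to the block {S2,S5}, which has 2 states.

2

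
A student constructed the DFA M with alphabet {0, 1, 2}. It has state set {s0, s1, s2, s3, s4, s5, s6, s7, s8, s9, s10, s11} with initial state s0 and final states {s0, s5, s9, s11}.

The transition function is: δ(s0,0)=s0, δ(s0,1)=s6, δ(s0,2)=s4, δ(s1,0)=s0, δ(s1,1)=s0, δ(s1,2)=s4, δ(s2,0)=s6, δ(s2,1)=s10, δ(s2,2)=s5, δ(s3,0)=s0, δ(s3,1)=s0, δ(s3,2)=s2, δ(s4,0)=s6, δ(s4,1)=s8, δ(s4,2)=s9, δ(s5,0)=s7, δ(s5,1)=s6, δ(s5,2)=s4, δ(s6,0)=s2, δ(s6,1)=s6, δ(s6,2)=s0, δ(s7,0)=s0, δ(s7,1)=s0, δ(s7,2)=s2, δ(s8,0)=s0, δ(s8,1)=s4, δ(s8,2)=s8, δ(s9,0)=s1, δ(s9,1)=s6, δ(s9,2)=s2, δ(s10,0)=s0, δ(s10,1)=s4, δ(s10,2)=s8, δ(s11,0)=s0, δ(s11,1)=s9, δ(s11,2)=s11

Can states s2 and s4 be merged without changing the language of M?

Yes

States {s3,s11} cannot be reached from the start state, so discard them.
Start with accepting vs non-accepting: {s0,s5,s9} | {s1,s2,s4,s6,s7,s8,s10}.
Split {s0,s5,s9} by δ(·,0) → {s5,s9} and {s0}.
Refine {s1,s2,s4,s6,s7,s8,s10} on symbol 0: members go to different blocks, giving {s1,s7,s8,s10} and {s2,s4,s6}.
Split {s1,s7,s8,s10} by δ(·,1) → {s1,s7} and {s8,s10}.
On input 1, block {s2,s4,s6} splits into {s2,s4} and {s6}.
The partition is now stable with 6 blocks: {s5,s9} | {s1,s7} | {s0} | {s2,s4} | {s8,s10} | {s6}.
s2 and s4 lie in the same block of the stable partition, so they are equivalent — no string distinguishes them.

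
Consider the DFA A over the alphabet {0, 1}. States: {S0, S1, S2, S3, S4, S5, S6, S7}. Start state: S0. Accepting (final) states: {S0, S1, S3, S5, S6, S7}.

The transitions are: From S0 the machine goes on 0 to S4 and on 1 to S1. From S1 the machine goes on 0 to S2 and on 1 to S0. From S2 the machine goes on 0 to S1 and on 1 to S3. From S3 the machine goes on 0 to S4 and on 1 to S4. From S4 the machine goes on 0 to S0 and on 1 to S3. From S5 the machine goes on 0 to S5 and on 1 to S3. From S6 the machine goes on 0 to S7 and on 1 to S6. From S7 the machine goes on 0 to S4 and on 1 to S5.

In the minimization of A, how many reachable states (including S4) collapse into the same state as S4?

First remove the unreachable states {S5,S6,S7}; 5 states remain.
Initial partition by acceptance: {S0,S1,S3} | {S2,S4}.
On input 1, block {S0,S1,S3} splits into {S0,S1} and {S3}.
No further refinement is possible. Final partition (3 blocks): {S0,S1} | {S2,S4} | {S3}.
The equivalence class containing S4 is {S2,S4}, of size 2.

2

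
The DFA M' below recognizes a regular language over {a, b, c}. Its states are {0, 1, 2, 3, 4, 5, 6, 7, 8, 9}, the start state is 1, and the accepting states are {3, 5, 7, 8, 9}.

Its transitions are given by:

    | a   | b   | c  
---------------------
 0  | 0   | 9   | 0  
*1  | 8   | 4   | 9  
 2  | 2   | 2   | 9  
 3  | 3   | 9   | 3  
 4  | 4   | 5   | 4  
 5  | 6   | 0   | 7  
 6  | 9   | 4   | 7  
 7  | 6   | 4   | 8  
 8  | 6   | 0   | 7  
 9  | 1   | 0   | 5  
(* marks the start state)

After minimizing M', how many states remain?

States {2,3} cannot be reached from the start state, so discard them.
P0 = {5,7,8,9} | {0,1,4,6}.
Refine {0,1,4,6} on symbol a: members go to different blocks, giving {0,4} and {1,6}.
Stable partition: {5,7,8,9} | {0,4} | {1,6} — 3 equivalence classes.

3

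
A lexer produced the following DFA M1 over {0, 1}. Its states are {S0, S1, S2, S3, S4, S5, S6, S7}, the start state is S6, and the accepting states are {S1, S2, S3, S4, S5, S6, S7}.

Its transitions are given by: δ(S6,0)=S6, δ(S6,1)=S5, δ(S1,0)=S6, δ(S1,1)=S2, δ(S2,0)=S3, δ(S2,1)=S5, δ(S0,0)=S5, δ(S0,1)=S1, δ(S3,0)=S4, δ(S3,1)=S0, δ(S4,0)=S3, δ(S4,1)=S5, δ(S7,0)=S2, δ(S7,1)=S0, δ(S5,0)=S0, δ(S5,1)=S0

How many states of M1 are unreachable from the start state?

BFS from S6 reaches {S0, S1, S2, S3, S4, S5, S6}; the 1 state(s) S7 are never visited.

1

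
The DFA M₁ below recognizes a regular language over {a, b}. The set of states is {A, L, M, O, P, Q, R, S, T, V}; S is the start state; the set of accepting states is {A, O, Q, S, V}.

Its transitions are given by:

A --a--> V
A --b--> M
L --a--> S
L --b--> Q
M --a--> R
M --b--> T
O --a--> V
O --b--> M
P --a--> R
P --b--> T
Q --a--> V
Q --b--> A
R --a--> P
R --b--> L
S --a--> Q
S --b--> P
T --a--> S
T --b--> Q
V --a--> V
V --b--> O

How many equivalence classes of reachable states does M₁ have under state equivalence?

P0 = {A,O,Q,S,V} | {L,M,P,R,T}.
Refine {A,O,Q,S,V} on symbol b: members go to different blocks, giving {A,O,S} and {Q,V}.
Split {L,M,P,R,T} by δ(·,a) → {M,P,R} and {L,T}.
No further refinement is possible. Final partition (4 blocks): {A,O,S} | {M,P,R} | {Q,V} | {L,T}.

4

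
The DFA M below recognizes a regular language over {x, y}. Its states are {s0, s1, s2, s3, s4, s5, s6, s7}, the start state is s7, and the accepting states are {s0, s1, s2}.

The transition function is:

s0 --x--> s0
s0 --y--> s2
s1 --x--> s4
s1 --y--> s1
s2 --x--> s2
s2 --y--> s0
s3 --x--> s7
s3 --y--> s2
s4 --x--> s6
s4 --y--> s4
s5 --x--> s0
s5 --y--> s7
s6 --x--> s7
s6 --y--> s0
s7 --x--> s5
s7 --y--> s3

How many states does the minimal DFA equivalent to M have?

Reachable states from the start: {s0,s2,s3,s5,s7}. Unreachable: {s1,s4,s6} — drop them.
Start with accepting vs non-accepting: {s0,s2} | {s3,s5,s7}.
On input x, block {s3,s5,s7} splits into {s3,s7} and {s5}.
Refine {s3,s7} on symbol x: members go to different blocks, giving {s3} and {s7}.
Stable partition: {s0,s2} | {s3} | {s5} | {s7} — 4 equivalence classes.

4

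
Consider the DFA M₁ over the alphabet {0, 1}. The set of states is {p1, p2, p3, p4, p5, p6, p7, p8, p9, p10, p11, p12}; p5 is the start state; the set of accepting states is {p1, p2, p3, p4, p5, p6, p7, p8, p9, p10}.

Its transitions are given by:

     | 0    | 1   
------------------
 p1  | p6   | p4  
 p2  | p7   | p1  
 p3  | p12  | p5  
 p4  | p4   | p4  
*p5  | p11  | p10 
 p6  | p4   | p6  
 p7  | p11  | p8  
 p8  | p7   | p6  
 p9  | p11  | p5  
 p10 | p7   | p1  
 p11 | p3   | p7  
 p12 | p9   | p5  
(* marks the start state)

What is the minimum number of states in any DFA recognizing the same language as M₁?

States {p2} cannot be reached from the start state, so discard them.
Initial partition by acceptance: {p1,p3,p4,p5,p6,p7,p8,p9,p10} | {p11,p12}.
Refine {p1,p3,p4,p5,p6,p7,p8,p9,p10} on symbol 0: members go to different blocks, giving {p1,p4,p6,p8,p10} and {p3,p5,p7,p9}.
On input 0, block {p1,p4,p6,p8,p10} splits into {p1,p4,p6} and {p8,p10}.
Refine {p3,p5,p7,p9} on symbol 1: members go to different blocks, giving {p3,p9} and {p5,p7}.
The partition is now stable with 5 blocks: {p1,p4,p6} | {p11,p12} | {p3,p9} | {p8,p10} | {p5,p7}.

5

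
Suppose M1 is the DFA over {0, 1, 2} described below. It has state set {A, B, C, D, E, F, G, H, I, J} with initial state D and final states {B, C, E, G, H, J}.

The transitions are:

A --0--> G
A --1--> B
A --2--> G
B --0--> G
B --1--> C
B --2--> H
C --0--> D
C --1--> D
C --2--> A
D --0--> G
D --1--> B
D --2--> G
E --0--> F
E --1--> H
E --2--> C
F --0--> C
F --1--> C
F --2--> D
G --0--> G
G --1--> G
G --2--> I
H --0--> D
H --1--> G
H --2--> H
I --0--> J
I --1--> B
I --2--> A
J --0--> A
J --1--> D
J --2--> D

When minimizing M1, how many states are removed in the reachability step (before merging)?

BFS from D reaches {A, B, C, D, G, H, I, J}; the 2 state(s) E, F are never visited.

2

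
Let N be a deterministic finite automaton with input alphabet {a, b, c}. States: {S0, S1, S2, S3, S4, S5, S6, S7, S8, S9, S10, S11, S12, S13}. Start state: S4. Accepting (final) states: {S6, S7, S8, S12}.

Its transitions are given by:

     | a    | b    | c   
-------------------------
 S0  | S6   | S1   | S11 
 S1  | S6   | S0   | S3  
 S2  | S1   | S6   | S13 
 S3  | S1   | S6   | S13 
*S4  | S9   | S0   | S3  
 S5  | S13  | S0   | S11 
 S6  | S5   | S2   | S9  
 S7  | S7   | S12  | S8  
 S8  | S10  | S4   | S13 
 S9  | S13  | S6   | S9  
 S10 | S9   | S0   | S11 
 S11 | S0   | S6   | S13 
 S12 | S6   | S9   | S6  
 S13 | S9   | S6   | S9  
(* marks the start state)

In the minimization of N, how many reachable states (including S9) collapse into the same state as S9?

2

First remove the unreachable states {S7,S8,S10,S12}; 10 states remain.
P0 = {S6} | {S0,S1,S2,S3,S4,S5,S9,S11,S13}.
Split {S0,S1,S2,S3,S4,S5,S9,S11,S13} by δ(·,a) → {S2,S3,S4,S5,S9,S11,S13} and {S0,S1}.
Split {S2,S3,S4,S5,S9,S11,S13} by δ(·,a) → {S4,S5,S9,S13} and {S2,S3,S11}.
On input b, block {S4,S5,S9,S13} splits into {S4,S5} and {S9,S13}.
No further refinement is possible. Final partition (5 blocks): {S6} | {S4,S5} | {S0,S1} | {S2,S3,S11} | {S9,S13}.
The equivalence class containing S9 is {S9,S13}, of size 2.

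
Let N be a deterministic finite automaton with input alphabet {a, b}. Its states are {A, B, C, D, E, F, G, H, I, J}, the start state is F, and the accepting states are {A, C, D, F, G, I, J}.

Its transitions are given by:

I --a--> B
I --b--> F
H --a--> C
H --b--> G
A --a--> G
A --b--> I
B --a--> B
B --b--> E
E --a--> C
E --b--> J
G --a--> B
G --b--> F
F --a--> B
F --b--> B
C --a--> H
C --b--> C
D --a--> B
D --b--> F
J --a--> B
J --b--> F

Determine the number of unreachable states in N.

BFS from F reaches {B, C, E, F, G, H, J}; the 3 state(s) A, D, I are never visited.

3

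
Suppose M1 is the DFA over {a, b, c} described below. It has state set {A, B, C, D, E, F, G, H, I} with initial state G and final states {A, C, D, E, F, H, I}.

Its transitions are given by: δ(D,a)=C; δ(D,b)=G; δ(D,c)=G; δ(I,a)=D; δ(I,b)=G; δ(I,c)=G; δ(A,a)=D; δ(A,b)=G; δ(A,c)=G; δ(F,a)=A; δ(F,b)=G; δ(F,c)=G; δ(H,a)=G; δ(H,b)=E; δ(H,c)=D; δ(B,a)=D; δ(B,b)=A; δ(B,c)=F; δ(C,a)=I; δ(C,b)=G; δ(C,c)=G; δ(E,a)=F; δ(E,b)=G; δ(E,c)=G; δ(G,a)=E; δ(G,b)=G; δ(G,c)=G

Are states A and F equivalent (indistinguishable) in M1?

Yes

States {B,H} cannot be reached from the start state, so discard them.
P0 = {A,C,D,E,F,I} | {G}.
The partition is now stable with 2 blocks: {A,C,D,E,F,I} | {G}.
A and F lie in the same block of the stable partition, so they are equivalent — no string distinguishes them.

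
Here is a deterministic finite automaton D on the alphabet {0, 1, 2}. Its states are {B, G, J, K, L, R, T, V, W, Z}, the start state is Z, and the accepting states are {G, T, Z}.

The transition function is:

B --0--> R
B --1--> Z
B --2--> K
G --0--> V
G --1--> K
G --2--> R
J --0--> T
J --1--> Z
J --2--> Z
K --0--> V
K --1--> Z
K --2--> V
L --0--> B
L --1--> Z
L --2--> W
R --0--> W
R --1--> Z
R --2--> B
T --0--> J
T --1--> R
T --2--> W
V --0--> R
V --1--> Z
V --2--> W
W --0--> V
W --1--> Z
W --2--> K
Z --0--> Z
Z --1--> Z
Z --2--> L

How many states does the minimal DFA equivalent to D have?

States {G,J,T} cannot be reached from the start state, so discard them.
Start with accepting vs non-accepting: {Z} | {B,K,L,R,V,W}.
The partition is now stable with 2 blocks: {Z} | {B,K,L,R,V,W}.

2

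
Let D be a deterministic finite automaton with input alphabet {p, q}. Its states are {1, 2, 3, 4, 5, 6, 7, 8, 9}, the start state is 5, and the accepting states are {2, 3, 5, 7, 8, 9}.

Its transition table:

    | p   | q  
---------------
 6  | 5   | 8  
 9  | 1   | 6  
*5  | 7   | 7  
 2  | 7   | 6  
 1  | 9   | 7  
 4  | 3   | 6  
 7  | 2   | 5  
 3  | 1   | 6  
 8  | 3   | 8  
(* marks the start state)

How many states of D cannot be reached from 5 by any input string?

1

BFS from 5 reaches {1, 2, 3, 5, 6, 7, 8, 9}; the 1 state(s) 4 are never visited.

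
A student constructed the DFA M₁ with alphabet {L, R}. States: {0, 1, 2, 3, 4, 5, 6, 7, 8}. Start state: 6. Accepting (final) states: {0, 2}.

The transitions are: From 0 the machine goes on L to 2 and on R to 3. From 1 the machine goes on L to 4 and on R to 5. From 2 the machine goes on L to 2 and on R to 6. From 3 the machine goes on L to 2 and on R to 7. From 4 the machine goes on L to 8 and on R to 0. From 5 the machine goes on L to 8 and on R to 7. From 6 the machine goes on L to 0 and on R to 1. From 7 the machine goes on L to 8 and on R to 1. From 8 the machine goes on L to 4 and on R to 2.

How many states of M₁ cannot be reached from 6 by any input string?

0

Every one of the 9 states is reachable from 6.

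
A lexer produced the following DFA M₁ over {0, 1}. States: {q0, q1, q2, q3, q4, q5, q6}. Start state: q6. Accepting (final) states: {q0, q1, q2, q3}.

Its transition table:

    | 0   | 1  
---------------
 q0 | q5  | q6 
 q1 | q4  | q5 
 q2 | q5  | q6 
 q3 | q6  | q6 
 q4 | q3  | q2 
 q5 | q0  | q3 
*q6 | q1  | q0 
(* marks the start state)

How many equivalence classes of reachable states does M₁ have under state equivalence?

2

All states are reachable from the start state.
P0 = {q0,q1,q2,q3} | {q4,q5,q6}.
No further refinement is possible. Final partition (2 blocks): {q0,q1,q2,q3} | {q4,q5,q6}.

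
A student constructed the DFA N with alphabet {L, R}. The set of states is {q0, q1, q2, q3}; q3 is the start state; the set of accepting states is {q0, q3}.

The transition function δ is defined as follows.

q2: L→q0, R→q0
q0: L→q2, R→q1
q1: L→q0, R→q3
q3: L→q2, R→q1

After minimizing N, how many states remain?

2

P0 = {q0,q3} | {q1,q2}.
No further refinement is possible. Final partition (2 blocks): {q0,q3} | {q1,q2}.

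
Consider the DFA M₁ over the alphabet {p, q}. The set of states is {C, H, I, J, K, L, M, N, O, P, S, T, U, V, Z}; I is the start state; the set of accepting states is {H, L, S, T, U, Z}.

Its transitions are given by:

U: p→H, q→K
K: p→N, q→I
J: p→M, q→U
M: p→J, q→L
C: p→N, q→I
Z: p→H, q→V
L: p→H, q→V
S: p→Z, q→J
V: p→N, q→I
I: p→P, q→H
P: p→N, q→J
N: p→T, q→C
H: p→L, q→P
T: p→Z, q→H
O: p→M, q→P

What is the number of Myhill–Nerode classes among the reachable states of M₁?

States {O,S} cannot be reached from the start state, so discard them.
Initial partition by acceptance: {H,L,T,U,Z} | {C,I,J,K,M,N,P,V}.
On input q, block {H,L,T,U,Z} splits into {H,L,U,Z} and {T}.
Refine {C,I,J,K,M,N,P,V} on symbol p: members go to different blocks, giving {C,I,J,K,M,P,V} and {N}.
Split {C,I,J,K,M,P,V} by δ(·,p) → {C,K,P,V} and {I,J,M}.
On input p, block {I,J,M} splits into {J,M} and {I}.
Split {C,K,P,V} by δ(·,q) → {C,K,V} and {P}.
Split {H,L,U,Z} by δ(·,q) → {L,U,Z} and {H}.
No further refinement is possible. Final partition (8 blocks): {L,U,Z} | {C,K,V} | {T} | {N} | {J,M} | {I} | {P} | {H}.

8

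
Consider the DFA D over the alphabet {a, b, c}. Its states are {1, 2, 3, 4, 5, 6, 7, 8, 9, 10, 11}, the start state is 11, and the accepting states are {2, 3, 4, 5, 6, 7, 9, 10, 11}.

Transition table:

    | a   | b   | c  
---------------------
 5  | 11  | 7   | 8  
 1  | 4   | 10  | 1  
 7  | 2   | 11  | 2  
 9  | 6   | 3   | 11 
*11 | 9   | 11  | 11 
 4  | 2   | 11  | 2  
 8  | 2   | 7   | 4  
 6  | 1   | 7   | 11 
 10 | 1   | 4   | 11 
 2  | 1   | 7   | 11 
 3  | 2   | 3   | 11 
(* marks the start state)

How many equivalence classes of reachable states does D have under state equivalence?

5

Reachable states from the start: {1,2,3,4,6,7,9,10,11}. Unreachable: {5,8} — drop them.
Start with accepting vs non-accepting: {2,3,4,6,7,9,10,11} | {1}.
Split {2,3,4,6,7,9,10,11} by δ(·,a) → {3,4,7,9,11} and {2,6,10}.
On input a, block {3,4,7,9,11} splits into {3,4,7,9} and {11}.
On input b, block {3,4,7,9} splits into {3,9} and {4,7}.
No further refinement is possible. Final partition (5 blocks): {3,9} | {1} | {2,6,10} | {11} | {4,7}.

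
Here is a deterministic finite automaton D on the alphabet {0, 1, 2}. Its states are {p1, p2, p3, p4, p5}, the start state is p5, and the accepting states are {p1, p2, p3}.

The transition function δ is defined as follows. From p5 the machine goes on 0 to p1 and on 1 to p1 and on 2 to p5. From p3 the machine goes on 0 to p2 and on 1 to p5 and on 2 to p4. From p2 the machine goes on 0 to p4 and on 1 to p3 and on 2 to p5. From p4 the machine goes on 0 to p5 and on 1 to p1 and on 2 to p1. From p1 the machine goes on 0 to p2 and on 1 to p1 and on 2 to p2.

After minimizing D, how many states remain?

5

All states are reachable from the start state.
Initial partition by acceptance: {p1,p2,p3} | {p4,p5}.
Refine {p1,p2,p3} on symbol 0: members go to different blocks, giving {p1,p3} and {p2}.
On input 1, block {p1,p3} splits into {p1} and {p3}.
Refine {p4,p5} on symbol 0: members go to different blocks, giving {p4} and {p5}.
Stable partition: {p1} | {p4} | {p2} | {p3} | {p5} — 5 equivalence classes.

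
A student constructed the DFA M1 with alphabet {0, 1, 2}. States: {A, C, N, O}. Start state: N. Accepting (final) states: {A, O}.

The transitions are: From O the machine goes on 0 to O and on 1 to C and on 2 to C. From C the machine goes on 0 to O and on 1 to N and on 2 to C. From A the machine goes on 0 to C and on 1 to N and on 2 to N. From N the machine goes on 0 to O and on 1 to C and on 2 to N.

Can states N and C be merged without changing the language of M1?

Yes

First remove the unreachable states {A}; 3 states remain.
Initial partition by acceptance: {O} | {C,N}.
Stable partition: {O} | {C,N} — 2 equivalence classes.
N and C lie in the same block of the stable partition, so they are equivalent — no string distinguishes them.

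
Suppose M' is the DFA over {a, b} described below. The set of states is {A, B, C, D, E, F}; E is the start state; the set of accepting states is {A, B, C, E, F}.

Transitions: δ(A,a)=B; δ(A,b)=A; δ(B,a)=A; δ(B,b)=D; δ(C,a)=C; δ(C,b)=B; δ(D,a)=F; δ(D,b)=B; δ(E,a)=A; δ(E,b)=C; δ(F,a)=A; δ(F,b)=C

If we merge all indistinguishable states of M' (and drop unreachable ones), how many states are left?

Start with accepting vs non-accepting: {A,B,C,E,F} | {D}.
Split {A,B,C,E,F} by δ(·,b) → {A,C,E,F} and {B}.
Refine {A,C,E,F} on symbol a: members go to different blocks, giving {C,E,F} and {A}.
On input a, block {C,E,F} splits into {E,F} and {C}.
No further refinement is possible. Final partition (5 blocks): {E,F} | {D} | {B} | {A} | {C}.

5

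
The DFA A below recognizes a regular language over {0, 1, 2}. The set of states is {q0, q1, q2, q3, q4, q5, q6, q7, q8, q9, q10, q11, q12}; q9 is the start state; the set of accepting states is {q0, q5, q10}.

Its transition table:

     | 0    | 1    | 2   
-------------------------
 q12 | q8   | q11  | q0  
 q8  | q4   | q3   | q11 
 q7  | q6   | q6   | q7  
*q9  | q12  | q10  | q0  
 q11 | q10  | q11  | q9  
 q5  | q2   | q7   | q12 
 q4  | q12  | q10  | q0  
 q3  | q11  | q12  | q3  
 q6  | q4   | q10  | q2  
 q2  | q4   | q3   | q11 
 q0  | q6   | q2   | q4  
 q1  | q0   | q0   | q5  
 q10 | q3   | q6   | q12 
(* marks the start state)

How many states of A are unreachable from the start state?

No path from q9 leads to q1, q5, q7; the other 10 states are all reachable.

3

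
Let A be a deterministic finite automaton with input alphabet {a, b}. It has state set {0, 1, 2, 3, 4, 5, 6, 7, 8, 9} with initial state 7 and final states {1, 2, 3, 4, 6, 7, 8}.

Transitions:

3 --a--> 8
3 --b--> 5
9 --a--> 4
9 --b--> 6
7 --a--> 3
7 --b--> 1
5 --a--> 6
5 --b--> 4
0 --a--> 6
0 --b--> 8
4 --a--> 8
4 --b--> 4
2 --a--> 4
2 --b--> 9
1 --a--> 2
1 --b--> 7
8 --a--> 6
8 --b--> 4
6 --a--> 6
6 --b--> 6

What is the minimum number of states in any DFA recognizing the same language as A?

4

Reachable states from the start: {1,2,3,4,5,6,7,8,9}. Unreachable: {0} — drop them.
P0 = {1,2,3,4,6,7,8} | {5,9}.
On input b, block {1,2,3,4,6,7,8} splits into {1,4,6,7,8} and {2,3}.
Refine {1,4,6,7,8} on symbol a: members go to different blocks, giving {4,6,8} and {1,7}.
No further refinement is possible. Final partition (4 blocks): {4,6,8} | {5,9} | {2,3} | {1,7}.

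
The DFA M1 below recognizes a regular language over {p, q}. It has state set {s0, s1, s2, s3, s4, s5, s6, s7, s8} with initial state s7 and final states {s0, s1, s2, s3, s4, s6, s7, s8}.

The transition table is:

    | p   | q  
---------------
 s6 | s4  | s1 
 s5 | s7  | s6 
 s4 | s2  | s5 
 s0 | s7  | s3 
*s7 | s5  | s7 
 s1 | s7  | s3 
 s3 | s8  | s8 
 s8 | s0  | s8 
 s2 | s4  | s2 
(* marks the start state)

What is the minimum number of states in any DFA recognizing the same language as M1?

Every state is reachable, so we keep all 9.
P0 = {s0,s1,s2,s3,s4,s6,s7,s8} | {s5}.
Refine {s0,s1,s2,s3,s4,s6,s7,s8} on symbol p: members go to different blocks, giving {s0,s1,s2,s3,s4,s6,s8} and {s7}.
Refine {s0,s1,s2,s3,s4,s6,s8} on symbol p: members go to different blocks, giving {s2,s3,s4,s6,s8} and {s0,s1}.
On input p, block {s2,s3,s4,s6,s8} splits into {s2,s3,s4,s6} and {s8}.
Split {s2,s3,s4,s6} by δ(·,p) → {s2,s4,s6} and {s3}.
On input q, block {s2,s4,s6} splits into {s2} and {s4} and {s6}.
No further refinement is possible. Final partition (8 blocks): {s2} | {s5} | {s7} | {s0,s1} | {s8} | {s3} | {s4} | {s6}.

8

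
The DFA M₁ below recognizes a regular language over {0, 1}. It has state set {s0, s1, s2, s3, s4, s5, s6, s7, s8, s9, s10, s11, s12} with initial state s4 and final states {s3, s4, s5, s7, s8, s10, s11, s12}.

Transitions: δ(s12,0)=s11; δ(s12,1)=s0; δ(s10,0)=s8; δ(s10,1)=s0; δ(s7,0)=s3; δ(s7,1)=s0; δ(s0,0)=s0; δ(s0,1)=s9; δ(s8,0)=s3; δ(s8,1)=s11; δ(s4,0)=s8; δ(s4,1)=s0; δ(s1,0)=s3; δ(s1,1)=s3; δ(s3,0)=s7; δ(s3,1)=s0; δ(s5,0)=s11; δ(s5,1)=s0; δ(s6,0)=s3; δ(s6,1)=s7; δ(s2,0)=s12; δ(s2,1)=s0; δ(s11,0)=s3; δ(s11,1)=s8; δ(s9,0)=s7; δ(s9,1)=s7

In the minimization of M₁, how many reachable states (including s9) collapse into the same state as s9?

Reachable states from the start: {s0,s3,s4,s7,s8,s9,s11}. Unreachable: {s1,s2,s5,s6,s10,s12} — drop them.
P0 = {s3,s4,s7,s8,s11} | {s0,s9}.
Refine {s3,s4,s7,s8,s11} on symbol 1: members go to different blocks, giving {s3,s4,s7} and {s8,s11}.
Split {s3,s4,s7} by δ(·,0) → {s3,s7} and {s4}.
On input 0, block {s0,s9} splits into {s0} and {s9}.
Stable partition: {s3,s7} | {s0} | {s8,s11} | {s4} | {s9} — 5 equivalence classes.
The equivalence class containing s9 is {s9}, of size 1.

1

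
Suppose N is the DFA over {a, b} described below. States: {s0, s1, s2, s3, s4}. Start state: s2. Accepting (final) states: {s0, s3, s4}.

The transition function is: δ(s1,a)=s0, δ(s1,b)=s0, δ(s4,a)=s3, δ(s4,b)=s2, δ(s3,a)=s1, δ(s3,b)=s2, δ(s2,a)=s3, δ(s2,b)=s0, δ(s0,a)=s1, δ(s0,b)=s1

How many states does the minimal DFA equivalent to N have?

First remove the unreachable states {s4}; 4 states remain.
Start with accepting vs non-accepting: {s0,s3} | {s1,s2}.
No further refinement is possible. Final partition (2 blocks): {s0,s3} | {s1,s2}.

2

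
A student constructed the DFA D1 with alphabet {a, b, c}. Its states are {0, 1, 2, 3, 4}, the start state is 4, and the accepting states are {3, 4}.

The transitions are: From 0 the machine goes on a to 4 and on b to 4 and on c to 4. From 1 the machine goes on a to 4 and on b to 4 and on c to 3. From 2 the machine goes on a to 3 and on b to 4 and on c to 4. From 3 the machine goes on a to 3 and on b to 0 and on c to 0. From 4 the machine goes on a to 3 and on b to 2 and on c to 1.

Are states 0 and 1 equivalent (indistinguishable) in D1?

Start with accepting vs non-accepting: {3,4} | {0,1,2}.
The partition is now stable with 2 blocks: {3,4} | {0,1,2}.
0 and 1 lie in the same block of the stable partition, so they are equivalent — no string distinguishes them.

Yes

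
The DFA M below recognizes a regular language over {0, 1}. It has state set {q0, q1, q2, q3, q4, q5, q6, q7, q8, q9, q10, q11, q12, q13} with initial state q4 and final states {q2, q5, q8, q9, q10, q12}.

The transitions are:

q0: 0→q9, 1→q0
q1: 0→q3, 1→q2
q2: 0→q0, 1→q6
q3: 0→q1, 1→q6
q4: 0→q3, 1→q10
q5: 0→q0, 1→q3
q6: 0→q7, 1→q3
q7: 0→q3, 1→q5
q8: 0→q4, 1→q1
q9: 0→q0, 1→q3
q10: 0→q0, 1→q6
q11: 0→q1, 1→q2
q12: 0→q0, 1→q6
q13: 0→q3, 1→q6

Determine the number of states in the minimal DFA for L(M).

First remove the unreachable states {q8,q11,q12,q13}; 10 states remain.
P0 = {q2,q5,q9,q10} | {q0,q1,q3,q4,q6,q7}.
Split {q0,q1,q3,q4,q6,q7} by δ(·,0) → {q1,q3,q4,q6,q7} and {q0}.
On input 1, block {q1,q3,q4,q6,q7} splits into {q1,q4,q7} and {q3,q6}.
No further refinement is possible. Final partition (4 blocks): {q2,q5,q9,q10} | {q1,q4,q7} | {q0} | {q3,q6}.

4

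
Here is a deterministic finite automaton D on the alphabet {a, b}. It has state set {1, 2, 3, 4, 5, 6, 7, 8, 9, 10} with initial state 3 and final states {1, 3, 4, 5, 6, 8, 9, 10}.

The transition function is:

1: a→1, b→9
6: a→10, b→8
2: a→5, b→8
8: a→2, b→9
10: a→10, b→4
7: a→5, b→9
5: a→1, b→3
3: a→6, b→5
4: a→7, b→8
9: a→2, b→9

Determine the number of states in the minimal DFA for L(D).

P0 = {1,3,4,5,6,8,9,10} | {2,7}.
Split {1,3,4,5,6,8,9,10} by δ(·,a) → {1,3,5,6,10} and {4,8,9}.
Refine {1,3,5,6,10} on symbol b: members go to different blocks, giving {1,6,10} and {3,5}.
No further refinement is possible. Final partition (4 blocks): {1,6,10} | {2,7} | {4,8,9} | {3,5}.

4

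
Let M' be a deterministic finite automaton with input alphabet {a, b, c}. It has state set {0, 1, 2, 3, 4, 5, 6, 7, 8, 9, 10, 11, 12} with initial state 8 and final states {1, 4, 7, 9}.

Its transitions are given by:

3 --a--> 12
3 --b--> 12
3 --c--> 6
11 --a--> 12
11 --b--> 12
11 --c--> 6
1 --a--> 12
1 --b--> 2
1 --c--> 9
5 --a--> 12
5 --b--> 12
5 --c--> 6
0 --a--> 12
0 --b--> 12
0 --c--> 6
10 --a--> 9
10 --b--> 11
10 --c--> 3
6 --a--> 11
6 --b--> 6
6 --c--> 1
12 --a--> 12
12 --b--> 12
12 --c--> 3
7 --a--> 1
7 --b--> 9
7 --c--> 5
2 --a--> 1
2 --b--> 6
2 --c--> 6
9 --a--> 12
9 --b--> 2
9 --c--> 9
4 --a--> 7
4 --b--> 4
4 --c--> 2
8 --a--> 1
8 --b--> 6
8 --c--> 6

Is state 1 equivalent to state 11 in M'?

No

Reachable states from the start: {1,2,3,6,8,9,11,12}. Unreachable: {0,4,5,7,10} — drop them.
Initial partition by acceptance: {1,9} | {2,3,6,8,11,12}.
On input a, block {2,3,6,8,11,12} splits into {3,6,11,12} and {2,8}.
Split {3,6,11,12} by δ(·,c) → {3,11,12} and {6}.
Refine {3,11,12} on symbol c: members go to different blocks, giving {3,11} and {12}.
No further refinement is possible. Final partition (5 blocks): {1,9} | {3,11} | {2,8} | {6} | {12}.
1 and 11 end up in different blocks, so they are distinguishable. For instance, the string 'ε' is accepted from only 1.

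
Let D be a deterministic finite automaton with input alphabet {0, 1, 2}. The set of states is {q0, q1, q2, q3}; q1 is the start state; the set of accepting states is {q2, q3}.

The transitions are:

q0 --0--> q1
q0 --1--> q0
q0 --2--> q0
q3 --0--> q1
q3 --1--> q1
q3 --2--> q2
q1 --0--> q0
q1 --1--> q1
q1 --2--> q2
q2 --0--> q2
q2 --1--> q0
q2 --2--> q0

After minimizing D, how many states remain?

3

First remove the unreachable states {q3}; 3 states remain.
Start with accepting vs non-accepting: {q2} | {q0,q1}.
Split {q0,q1} by δ(·,2) → {q0} and {q1}.
The partition is now stable with 3 blocks: {q2} | {q0} | {q1}.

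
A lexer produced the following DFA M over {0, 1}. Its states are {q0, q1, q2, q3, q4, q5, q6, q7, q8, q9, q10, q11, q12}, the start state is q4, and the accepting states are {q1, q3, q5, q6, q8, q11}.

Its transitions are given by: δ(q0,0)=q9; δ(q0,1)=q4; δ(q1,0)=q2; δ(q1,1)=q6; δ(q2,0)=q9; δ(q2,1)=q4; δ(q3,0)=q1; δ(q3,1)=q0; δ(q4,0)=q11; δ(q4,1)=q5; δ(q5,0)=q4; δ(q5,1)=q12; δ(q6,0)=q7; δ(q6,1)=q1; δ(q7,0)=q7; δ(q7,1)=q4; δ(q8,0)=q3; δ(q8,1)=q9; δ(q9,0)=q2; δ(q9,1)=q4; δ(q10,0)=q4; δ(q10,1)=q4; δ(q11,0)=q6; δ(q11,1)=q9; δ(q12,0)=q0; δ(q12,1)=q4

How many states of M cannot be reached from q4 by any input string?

Starting at q4 and following transitions, the reachable set is {q0, q1, q2, q4, q5, q6, q7, q9, q11, q12}. That leaves q3, q8, q10 unreachable — 3 in total.

3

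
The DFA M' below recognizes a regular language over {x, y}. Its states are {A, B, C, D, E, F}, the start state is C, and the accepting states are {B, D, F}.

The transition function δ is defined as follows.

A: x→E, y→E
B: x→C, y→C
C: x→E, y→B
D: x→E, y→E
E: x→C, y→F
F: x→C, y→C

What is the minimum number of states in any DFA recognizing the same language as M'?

2

Reachable states from the start: {B,C,E,F}. Unreachable: {A,D} — drop them.
P0 = {B,F} | {C,E}.
The partition is now stable with 2 blocks: {B,F} | {C,E}.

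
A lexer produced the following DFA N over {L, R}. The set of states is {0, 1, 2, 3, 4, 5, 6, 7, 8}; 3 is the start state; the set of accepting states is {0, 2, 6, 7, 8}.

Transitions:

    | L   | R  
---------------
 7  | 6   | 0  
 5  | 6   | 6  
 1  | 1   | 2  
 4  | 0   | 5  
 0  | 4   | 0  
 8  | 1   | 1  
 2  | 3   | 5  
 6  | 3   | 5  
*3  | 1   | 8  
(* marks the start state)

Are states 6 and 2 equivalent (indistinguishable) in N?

States {0,4,7} cannot be reached from the start state, so discard them.
P0 = {2,6,8} | {1,3,5}.
Split {1,3,5} by δ(·,L) → {1,3} and {5}.
Split {2,6,8} by δ(·,R) → {2,6} and {8}.
Refine {1,3} on symbol R: members go to different blocks, giving {1} and {3}.
No further refinement is possible. Final partition (5 blocks): {2,6} | {1} | {5} | {8} | {3}.
6 and 2 lie in the same block of the stable partition, so they are equivalent — no string distinguishes them.

Yes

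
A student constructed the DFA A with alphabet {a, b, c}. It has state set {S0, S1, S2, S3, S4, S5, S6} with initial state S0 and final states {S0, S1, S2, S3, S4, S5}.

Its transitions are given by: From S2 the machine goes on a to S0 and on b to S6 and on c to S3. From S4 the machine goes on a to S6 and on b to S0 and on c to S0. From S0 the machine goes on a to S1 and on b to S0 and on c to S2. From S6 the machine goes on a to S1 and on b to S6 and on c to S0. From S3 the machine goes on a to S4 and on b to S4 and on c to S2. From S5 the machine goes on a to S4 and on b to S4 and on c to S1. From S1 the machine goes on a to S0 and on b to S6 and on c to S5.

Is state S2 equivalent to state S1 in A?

P0 = {S0,S1,S2,S3,S4,S5} | {S6}.
Split {S0,S1,S2,S3,S4,S5} by δ(·,a) → {S0,S1,S2,S3,S5} and {S4}.
On input a, block {S0,S1,S2,S3,S5} splits into {S0,S1,S2} and {S3,S5}.
Split {S0,S1,S2} by δ(·,b) → {S1,S2} and {S0}.
Stable partition: {S1,S2} | {S6} | {S4} | {S3,S5} | {S0} — 5 equivalence classes.
S2 and S1 lie in the same block of the stable partition, so they are equivalent — no string distinguishes them.

Yes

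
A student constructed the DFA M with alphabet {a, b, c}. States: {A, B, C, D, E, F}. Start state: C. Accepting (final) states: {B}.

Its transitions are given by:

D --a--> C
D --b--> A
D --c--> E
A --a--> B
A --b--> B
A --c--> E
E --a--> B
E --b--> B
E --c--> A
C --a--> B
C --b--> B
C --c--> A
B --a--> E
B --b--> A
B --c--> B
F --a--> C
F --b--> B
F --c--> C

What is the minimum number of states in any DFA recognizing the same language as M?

2

States {D,F} cannot be reached from the start state, so discard them.
P0 = {B} | {A,C,E}.
Stable partition: {B} | {A,C,E} — 2 equivalence classes.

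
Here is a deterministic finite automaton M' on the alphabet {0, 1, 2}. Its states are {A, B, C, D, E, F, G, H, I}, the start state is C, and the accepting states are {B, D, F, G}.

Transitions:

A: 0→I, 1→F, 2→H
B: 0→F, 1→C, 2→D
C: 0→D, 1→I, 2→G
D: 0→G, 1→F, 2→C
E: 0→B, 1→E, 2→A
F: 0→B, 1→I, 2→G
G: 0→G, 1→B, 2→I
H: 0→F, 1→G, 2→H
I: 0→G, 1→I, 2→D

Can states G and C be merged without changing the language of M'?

No

Reachable states from the start: {B,C,D,F,G,I}. Unreachable: {A,E,H} — drop them.
P0 = {B,D,F,G} | {C,I}.
Split {B,D,F,G} by δ(·,1) → {B,F} and {D,G}.
The partition is now stable with 3 blocks: {B,F} | {C,I} | {D,G}.
G and C end up in different blocks, so they are distinguishable. For instance, the string 'ε' is accepted from only G.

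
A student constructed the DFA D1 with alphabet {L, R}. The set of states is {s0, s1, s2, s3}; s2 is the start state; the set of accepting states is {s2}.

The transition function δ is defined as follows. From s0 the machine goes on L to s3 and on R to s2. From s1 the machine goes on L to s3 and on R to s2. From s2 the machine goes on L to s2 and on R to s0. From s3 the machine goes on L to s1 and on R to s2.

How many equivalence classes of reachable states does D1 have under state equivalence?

Every state is reachable, so we keep all 4.
Start with accepting vs non-accepting: {s2} | {s0,s1,s3}.
Stable partition: {s2} | {s0,s1,s3} — 2 equivalence classes.

2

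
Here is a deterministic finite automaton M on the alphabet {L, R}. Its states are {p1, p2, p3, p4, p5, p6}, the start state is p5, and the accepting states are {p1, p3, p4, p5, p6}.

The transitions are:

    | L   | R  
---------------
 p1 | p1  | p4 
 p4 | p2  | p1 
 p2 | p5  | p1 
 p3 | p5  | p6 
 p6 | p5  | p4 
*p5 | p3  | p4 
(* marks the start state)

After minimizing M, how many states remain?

6

P0 = {p1,p3,p4,p5,p6} | {p2}.
On input L, block {p1,p3,p4,p5,p6} splits into {p1,p3,p5,p6} and {p4}.
Refine {p1,p3,p5,p6} on symbol R: members go to different blocks, giving {p1,p5,p6} and {p3}.
On input L, block {p1,p5,p6} splits into {p1,p6} and {p5}.
Split {p1,p6} by δ(·,L) → {p1} and {p6}.
The partition is now stable with 6 blocks: {p1} | {p2} | {p4} | {p3} | {p5} | {p6}.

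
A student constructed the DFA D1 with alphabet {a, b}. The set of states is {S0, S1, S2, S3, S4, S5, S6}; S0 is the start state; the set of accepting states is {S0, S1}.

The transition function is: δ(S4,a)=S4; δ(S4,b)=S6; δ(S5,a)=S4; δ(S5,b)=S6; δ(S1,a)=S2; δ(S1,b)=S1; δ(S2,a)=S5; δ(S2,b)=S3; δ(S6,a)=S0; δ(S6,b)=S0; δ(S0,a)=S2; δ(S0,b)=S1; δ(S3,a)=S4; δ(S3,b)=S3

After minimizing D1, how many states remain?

4

All states are reachable from the start state.
Initial partition by acceptance: {S0,S1} | {S2,S3,S4,S5,S6}.
Refine {S2,S3,S4,S5,S6} on symbol a: members go to different blocks, giving {S2,S3,S4,S5} and {S6}.
Split {S2,S3,S4,S5} by δ(·,b) → {S2,S3} and {S4,S5}.
No further refinement is possible. Final partition (4 blocks): {S0,S1} | {S2,S3} | {S6} | {S4,S5}.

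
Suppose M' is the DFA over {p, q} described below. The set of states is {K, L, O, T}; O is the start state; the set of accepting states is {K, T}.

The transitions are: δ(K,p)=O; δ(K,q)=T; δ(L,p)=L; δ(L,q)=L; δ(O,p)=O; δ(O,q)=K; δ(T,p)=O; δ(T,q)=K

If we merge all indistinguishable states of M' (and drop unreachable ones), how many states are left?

States {L} cannot be reached from the start state, so discard them.
P0 = {K,T} | {O}.
Stable partition: {K,T} | {O} — 2 equivalence classes.

2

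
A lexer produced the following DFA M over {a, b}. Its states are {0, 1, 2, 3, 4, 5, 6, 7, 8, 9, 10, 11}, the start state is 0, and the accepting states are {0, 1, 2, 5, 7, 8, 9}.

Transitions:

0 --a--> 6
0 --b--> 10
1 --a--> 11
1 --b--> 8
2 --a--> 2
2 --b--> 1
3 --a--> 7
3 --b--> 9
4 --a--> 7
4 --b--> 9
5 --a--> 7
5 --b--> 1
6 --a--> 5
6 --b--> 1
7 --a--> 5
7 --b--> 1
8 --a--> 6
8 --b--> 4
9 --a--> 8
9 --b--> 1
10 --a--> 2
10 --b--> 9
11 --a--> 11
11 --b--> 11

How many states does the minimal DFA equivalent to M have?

7

States {3} cannot be reached from the start state, so discard them.
Start with accepting vs non-accepting: {0,1,2,5,7,8,9} | {4,6,10,11}.
Split {0,1,2,5,7,8,9} by δ(·,a) → {2,5,7,9} and {0,1,8}.
Refine {2,5,7,9} on symbol a: members go to different blocks, giving {2,5,7} and {9}.
Refine {4,6,10,11} on symbol a: members go to different blocks, giving {4,6,10} and {11}.
On input b, block {4,6,10} splits into {4,10} and {6}.
On input a, block {0,1,8} splits into {0,8} and {1}.
Stable partition: {2,5,7} | {4,10} | {0,8} | {9} | {11} | {6} | {1} — 7 equivalence classes.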